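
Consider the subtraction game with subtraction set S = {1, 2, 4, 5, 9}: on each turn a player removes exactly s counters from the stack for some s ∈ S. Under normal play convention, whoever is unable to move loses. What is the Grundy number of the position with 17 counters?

1

G(0) = 0
G(1) = mex{0} = 1
G(2) = mex{1,0} = 2
G(3) = mex{2,1} = 0
G(4) = mex{0,2,0} = 1
G(5) = mex{1,0,1,0} = 2
G(6) = mex{2,1,2,1} = 0
G(7) = mex{0,2,0,2} = 1
G(8) = mex{1,0,1,0} = 2
G(9) = mex{2,1,2,1,0} = 3
G(10) = mex{3,2,0,2,1} = 4
G(11) = mex{4,3,1,0,2} = 5
G(12) = mex{5,4,2,1,0} = 3
G(13) = mex{3,5,3,2,1} = 0
G(14) = mex{0,3,4,3,2} = 1
G(15) = mex{1,0,5,4,0} = 2
G(16) = mex{2,1,3,5,1} = 0
G(17) = mex{0,2,0,3,2} = 1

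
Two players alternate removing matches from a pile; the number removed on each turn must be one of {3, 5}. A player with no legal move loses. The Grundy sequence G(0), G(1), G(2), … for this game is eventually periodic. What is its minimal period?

8

G(0) = 0
G(1) = mex{} = 0
G(2) = mex{} = 0
G(3) = mex{0} = 1
G(4) = mex{0} = 1
G(5) = mex{0,0} = 1
G(6) = mex{1,0} = 2
G(7) = mex{1,0} = 2
G(8) = mex{1,1} = 0
G(9) = mex{2,1} = 0
G(10) = mex{2,1} = 0
G(11) = mex{0,2} = 1
G(12) = mex{0,2} = 1
G(13) = mex{0,0} = 1
G(14) = mex{1,0} = 2
G(15) = mex{1,0} = 2
G(16) = mex{1,1} = 0
G(17) = mex{2,1} = 0
G(n+8) = G(n) holds for n = 0,…,4 (a full window of length max(S) = 5), so the sequence is purely periodic with period 8.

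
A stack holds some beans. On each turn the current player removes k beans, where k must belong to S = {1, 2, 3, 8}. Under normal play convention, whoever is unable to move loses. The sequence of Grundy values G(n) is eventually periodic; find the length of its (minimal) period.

9

n :  0  1  2  3  4  5  6  7  8  9 10 11 12 13 14 15 16 17 18 19
G :  0  1  2  3  0  1  2  3  4  0  1  2  3  0  1  2  3  4  0  1
G(n+9) = G(n) holds for n = 0,…,7 (a full window of length max(S) = 8), so the sequence is purely periodic with period 9.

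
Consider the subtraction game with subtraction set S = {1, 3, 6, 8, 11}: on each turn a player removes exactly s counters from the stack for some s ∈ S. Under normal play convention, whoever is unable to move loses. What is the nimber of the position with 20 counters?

n :  0  1  2  3  4  5  6  7  8  9 10 11 12 13 14 15 16 17 18 19 20
G :  0  1  0  1  0  1  2  3  2  0  1  3  4  2  0  1  0  1  0  1  2

2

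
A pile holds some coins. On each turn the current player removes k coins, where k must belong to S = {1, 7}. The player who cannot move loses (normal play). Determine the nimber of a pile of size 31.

1

G(0) = 0
G(1) = mex{0} = 1
G(2) = mex{1} = 0
G(3) = mex{0} = 1
G(4) = mex{1} = 0
G(5) = mex{0} = 1
G(6) = mex{1} = 0
G(7) = mex{0,0} = 1
G(8) = mex{1,1} = 0
G(9) = mex{0,0} = 1
G(10) = mex{1,1} = 0
G(11) = mex{0,0} = 1
G(12) = mex{1,1} = 0
G(13) = mex{0,0} = 1
G(14) = mex{1,1} = 0
G(15) = mex{0,0} = 1
G(16) = mex{1,1} = 0
G(17) = mex{0,0} = 1
G(18) = mex{1,1} = 0
G(19) = mex{0,0} = 1
G(20) = mex{1,1} = 0
G(21) = mex{0,0} = 1
G(22) = mex{1,1} = 0
G(23) = mex{0,0} = 1
G(24) = mex{1,1} = 0
G(25) = mex{0,0} = 1
G(26) = mex{1,1} = 0
G(27) = mex{0,0} = 1
G(28) = mex{1,1} = 0
G(29) = mex{0,0} = 1
G(30) = mex{1,1} = 0
G(31) = mex{0,0} = 1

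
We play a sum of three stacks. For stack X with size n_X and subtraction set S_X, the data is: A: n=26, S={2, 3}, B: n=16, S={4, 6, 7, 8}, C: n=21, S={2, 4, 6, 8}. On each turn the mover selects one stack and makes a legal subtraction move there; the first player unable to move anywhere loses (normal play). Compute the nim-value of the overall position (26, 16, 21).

1

Stack A, S = {2, 3}:
G(0) = 0
G(1) = mex{} = 0
G(2) = mex{0} = 1
G(3) = mex{0,0} = 1
G(4) = mex{1,0} = 2
G(5) = mex{1,1} = 0
G(6) = mex{2,1} = 0
G(7) = mex{0,2} = 1
G(8) = mex{0,0} = 1
G(9) = mex{1,0} = 2
G(10) = mex{1,1} = 0
G(11) = mex{2,1} = 0
G(12) = mex{0,2} = 1
G(13) = mex{0,0} = 1
G(14) = mex{1,0} = 2
G(15) = mex{1,1} = 0
G(16) = mex{2,1} = 0
G(17) = mex{0,2} = 1
G(18) = mex{0,0} = 1
G(19) = mex{1,0} = 2
G(20) = mex{1,1} = 0
G(21) = mex{2,1} = 0
G(22) = mex{0,2} = 1
G(23) = mex{0,0} = 1
G(24) = mex{1,0} = 2
G(25) = mex{1,1} = 0
G(26) = mex{2,1} = 0
G_A(26) = 0.
Stack B, S = {4, 6, 7, 8}:
n :  0  1  2  3  4  5  6  7  8  9 10 11 12 13 14 15 16
G :  0  0  0  0  1  1  1  1  2  2  2  2  0  0  0  0  1
G_B(16) = 1.
Stack C, S = {2, 4, 6, 8}:
G(0) = 0
G(1) = mex{} = 0
G(2) = mex{0} = 1
G(3) = mex{0} = 1
G(4) = mex{1,0} = 2
G(5) = mex{1,0} = 2
G(6) = mex{2,1,0} = 3
G(7) = mex{2,1,0} = 3
G(8) = mex{3,2,1,0} = 4
G(9) = mex{3,2,1,0} = 4
G(10) = mex{4,3,2,1} = 0
G(11) = mex{4,3,2,1} = 0
G(12) = mex{0,4,3,2} = 1
G(13) = mex{0,4,3,2} = 1
G(14) = mex{1,0,4,3} = 2
G(15) = mex{1,0,4,3} = 2
G(16) = mex{2,1,0,4} = 3
G(17) = mex{2,1,0,4} = 3
G(18) = mex{3,2,1,0} = 4
G(19) = mex{3,2,1,0} = 4
G(20) = mex{4,3,2,1} = 0
G(21) = mex{4,3,2,1} = 0
G_C(21) = 0.
Combined Grundy value = 0 ⊕ 1 ⊕ 0 = 1.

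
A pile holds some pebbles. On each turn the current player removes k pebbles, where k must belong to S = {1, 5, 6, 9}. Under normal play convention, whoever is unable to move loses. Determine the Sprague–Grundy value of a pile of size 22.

G(0) = 0
G(1) = mex{0} = 1
G(2) = mex{1} = 0
G(3) = mex{0} = 1
G(4) = mex{1} = 0
G(5) = mex{0,0} = 1
G(6) = mex{1,1,0} = 2
G(7) = mex{2,0,1} = 3
G(8) = mex{3,1,0} = 2
G(9) = mex{2,0,1,0} = 3
G(10) = mex{3,1,0,1} = 2
G(11) = mex{2,2,1,0} = 3
G(12) = mex{3,3,2,1} = 0
G(13) = mex{0,2,3,0} = 1
G(14) = mex{1,3,2,1} = 0
G(15) = mex{0,2,3,2} = 1
G(16) = mex{1,3,2,3} = 0
G(17) = mex{0,0,3,2} = 1
G(18) = mex{1,1,0,3} = 2
G(19) = mex{2,0,1,2} = 3
G(20) = mex{3,1,0,3} = 2
G(21) = mex{2,0,1,0} = 3
G(22) = mex{3,1,0,1} = 2

2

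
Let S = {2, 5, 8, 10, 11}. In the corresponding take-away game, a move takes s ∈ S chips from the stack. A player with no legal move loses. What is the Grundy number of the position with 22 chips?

n :  0  1  2  3  4  5  6  7  8  9 10 11 12 13 14 15 16 17 18 19 20 21 22
G :  0  0  1  1  0  2  1  0  2  1  3  2  2  0  3  1  0  3  1  0  0  1  1

1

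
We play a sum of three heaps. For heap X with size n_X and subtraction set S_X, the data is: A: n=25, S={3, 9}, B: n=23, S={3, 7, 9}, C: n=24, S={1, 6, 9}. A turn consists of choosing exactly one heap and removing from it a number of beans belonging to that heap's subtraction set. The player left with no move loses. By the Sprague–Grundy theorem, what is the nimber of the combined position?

Heap A, S = {3, 9}:
G(0) = 0
G(1) = mex{} = 0
G(2) = mex{} = 0
G(3) = mex{0} = 1
G(4) = mex{0} = 1
G(5) = mex{0} = 1
G(6) = mex{1} = 0
G(7) = mex{1} = 0
G(8) = mex{1} = 0
G(9) = mex{0,0} = 1
G(10) = mex{0,0} = 1
G(11) = mex{0,0} = 1
G(12) = mex{1,1} = 0
G(13) = mex{1,1} = 0
G(14) = mex{1,1} = 0
G(15) = mex{0,0} = 1
G(16) = mex{0,0} = 1
G(17) = mex{0,0} = 1
G(18) = mex{1,1} = 0
G(19) = mex{1,1} = 0
G(20) = mex{1,1} = 0
G(21) = mex{0,0} = 1
G(22) = mex{0,0} = 1
G(23) = mex{0,0} = 1
G(24) = mex{1,1} = 0
G(25) = mex{1,1} = 0
G_A(25) = 0.
Heap B, S = {3, 7, 9}:
G(0) = 0
G(1) = mex{} = 0
G(2) = mex{} = 0
G(3) = mex{0} = 1
G(4) = mex{0} = 1
G(5) = mex{0} = 1
G(6) = mex{1} = 0
G(7) = mex{1,0} = 2
G(8) = mex{1,0} = 2
G(9) = mex{0,0,0} = 1
G(10) = mex{2,1,0} = 3
G(11) = mex{2,1,0} = 3
G(12) = mex{1,1,1} = 0
G(13) = mex{3,0,1} = 2
G(14) = mex{3,2,1} = 0
G(15) = mex{0,2,0} = 1
G(16) = mex{2,1,2} = 0
G(17) = mex{0,3,2} = 1
G(18) = mex{1,3,1} = 0
G(19) = mex{0,0,3} = 1
G(20) = mex{1,2,3} = 0
G(21) = mex{0,0,0} = 1
G(22) = mex{1,1,2} = 0
G(23) = mex{0,0,0} = 1
G_B(23) = 1.
Heap C, S = {1, 6, 9}:
n :  0  1  2  3  4  5  6  7  8  9 10 11 12 13 14 15 16 17 18 19 20 21 22 23 24
G :  0  1  0  1  0  1  2  0  1  2  3  2  0  1  0  1  2  0  1  0  1  2  0  1  0
G_C(24) = 0.
Combined Grundy value = 0 ⊕ 1 ⊕ 0 = 1.

1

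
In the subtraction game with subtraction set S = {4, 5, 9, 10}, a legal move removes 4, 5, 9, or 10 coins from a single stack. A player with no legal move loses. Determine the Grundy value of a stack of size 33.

1

n :  0  1  2  3  4  5  6  7  8  9 10 11 12 13 14 15 16 17 18 19 20 21 22 23 24 25 26 27 28 29 30 31 32 33
G :  0  0  0  0  1  1  1  1  2  2  2  2  3  3  0  0  0  0  1  1  1  1  2  2  2  2  3  3  0  0  0  0  1  1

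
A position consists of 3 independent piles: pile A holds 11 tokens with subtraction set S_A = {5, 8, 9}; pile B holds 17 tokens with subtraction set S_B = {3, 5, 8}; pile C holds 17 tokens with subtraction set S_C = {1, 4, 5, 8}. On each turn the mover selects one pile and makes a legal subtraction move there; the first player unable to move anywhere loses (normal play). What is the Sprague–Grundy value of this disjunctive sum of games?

4

Pile A, S = {5, 8, 9}:
G(0) = 0
G(1) = mex{} = 0
G(2) = mex{} = 0
G(3) = mex{} = 0
G(4) = mex{} = 0
G(5) = mex{0} = 1
G(6) = mex{0} = 1
G(7) = mex{0} = 1
G(8) = mex{0,0} = 1
G(9) = mex{0,0,0} = 1
G(10) = mex{1,0,0} = 2
G(11) = mex{1,0,0} = 2
G_A(11) = 2.
Pile B, S = {3, 5, 8}:
n :  0  1  2  3  4  5  6  7  8  9 10 11 12 13 14 15 16 17
G :  0  0  0  1  1  1  2  2  2  3  3  0  0  0  1  1  1  2
G_B(17) = 2.
Pile C, S = {1, 4, 5, 8}:
n :  0  1  2  3  4  5  6  7  8  9 10 11 12 13 14 15 16 17
G :  0  1  0  1  2  3  2  3  4  0  1  0  1  2  3  2  3  4
G_C(17) = 4.
Combined Grundy value = 2 ⊕ 2 ⊕ 4 = 4.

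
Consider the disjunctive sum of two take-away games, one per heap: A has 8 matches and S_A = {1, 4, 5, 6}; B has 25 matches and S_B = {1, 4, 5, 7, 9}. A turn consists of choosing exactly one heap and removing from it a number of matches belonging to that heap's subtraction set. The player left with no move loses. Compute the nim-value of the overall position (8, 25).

5

Heap A, S = {1, 4, 5, 6}:
n : 0 1 2 3 4 5 6 7 8
G : 0 1 0 1 2 3 2 3 4
G_A(8) = 4.
Heap B, S = {1, 4, 5, 7, 9}:
G(0) = 0
G(1) = mex{0} = 1
G(2) = mex{1} = 0
G(3) = mex{0} = 1
G(4) = mex{1,0} = 2
G(5) = mex{2,1,0} = 3
G(6) = mex{3,0,1} = 2
G(7) = mex{2,1,0,0} = 3
G(8) = mex{3,2,1,1} = 0
G(9) = mex{0,3,2,0,0} = 1
G(10) = mex{1,2,3,1,1} = 0
G(11) = mex{0,3,2,2,0} = 1
G(12) = mex{1,0,3,3,1} = 2
G(13) = mex{2,1,0,2,2} = 3
G(14) = mex{3,0,1,3,3} = 2
G(15) = mex{2,1,0,0,2} = 3
G(16) = mex{3,2,1,1,3} = 0
G(17) = mex{0,3,2,0,0} = 1
G(18) = mex{1,2,3,1,1} = 0
G(19) = mex{0,3,2,2,0} = 1
G(20) = mex{1,0,3,3,1} = 2
G(21) = mex{2,1,0,2,2} = 3
G(22) = mex{3,0,1,3,3} = 2
G(23) = mex{2,1,0,0,2} = 3
G(24) = mex{3,2,1,1,3} = 0
G(25) = mex{0,3,2,0,0} = 1
G_B(25) = 1.
Combined Grundy value = 4 ⊕ 1 = 5.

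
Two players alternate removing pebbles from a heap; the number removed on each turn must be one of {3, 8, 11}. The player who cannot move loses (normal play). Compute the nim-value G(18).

2

n :  0  1  2  3  4  5  6  7  8  9 10 11 12 13 14 15 16 17 18
G :  0  0  0  1  1  1  0  0  2  1  1  3  2  2  2  3  0  3  2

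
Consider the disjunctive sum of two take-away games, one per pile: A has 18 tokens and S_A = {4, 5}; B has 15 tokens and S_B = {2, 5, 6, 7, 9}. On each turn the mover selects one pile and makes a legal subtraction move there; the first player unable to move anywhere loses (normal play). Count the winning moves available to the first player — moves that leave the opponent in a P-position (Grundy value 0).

Pile A, S = {4, 5}:
n :  0  1  2  3  4  5  6  7  8  9 10 11 12 13 14 15 16 17 18
G :  0  0  0  0  1  1  1  1  2  0  0  0  0  1  1  1  1  2  0
G_A(18) = 0.
Pile B, S = {2, 5, 6, 7, 9}:
n :  0  1  2  3  4  5  6  7  8  9 10 11 12 13 14 15
G :  0  0  1  1  0  2  1  3  2  2  3  3  0  4  1  0
G_B(15) = 0.
Combined Grundy value = 0 ⊕ 0 = 0.
A winning move leaves total XOR = 0, i.e. changes one component's Grundy value g to g ⊕ X where X is the current total.
Pile A: target g' = 0⊕0 = 0, but every legal move changes the Grundy value (mex property), so 0 moves.
Pile B: target g' = 0⊕0 = 0, but every legal move changes the Grundy value (mex property), so 0 moves.

0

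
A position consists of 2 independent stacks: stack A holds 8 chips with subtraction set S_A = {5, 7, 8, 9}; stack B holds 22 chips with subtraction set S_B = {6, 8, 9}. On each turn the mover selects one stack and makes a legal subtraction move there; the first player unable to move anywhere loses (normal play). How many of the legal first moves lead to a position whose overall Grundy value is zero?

0

Stack A, S = {5, 7, 8, 9}:
n : 0 1 2 3 4 5 6 7 8
G : 0 0 0 0 0 1 1 1 1
G_A(8) = 1.
Stack B, S = {6, 8, 9}:
G(0) = 0
G(1) = mex{} = 0
G(2) = mex{} = 0
G(3) = mex{} = 0
G(4) = mex{} = 0
G(5) = mex{} = 0
G(6) = mex{0} = 1
G(7) = mex{0} = 1
G(8) = mex{0,0} = 1
G(9) = mex{0,0,0} = 1
G(10) = mex{0,0,0} = 1
G(11) = mex{0,0,0} = 1
G(12) = mex{1,0,0} = 2
G(13) = mex{1,0,0} = 2
G(14) = mex{1,1,0} = 2
G(15) = mex{1,1,1} = 0
G(16) = mex{1,1,1} = 0
G(17) = mex{1,1,1} = 0
G(18) = mex{2,1,1} = 0
G(19) = mex{2,1,1} = 0
G(20) = mex{2,2,1} = 0
G(21) = mex{0,2,2} = 1
G(22) = mex{0,2,2} = 1
G_B(22) = 1.
Combined Grundy value = 1 ⊕ 1 = 0.
A winning move leaves total XOR = 0, i.e. changes one component's Grundy value g to g ⊕ X where X is the current total.
Stack A: target g' = 1⊕0 = 1, but every legal move changes the Grundy value (mex property), so 0 moves.
Stack B: target g' = 1⊕0 = 1, but every legal move changes the Grundy value (mex property), so 0 moves.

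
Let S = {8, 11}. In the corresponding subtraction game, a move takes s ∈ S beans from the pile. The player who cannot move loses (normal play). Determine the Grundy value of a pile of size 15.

G(0) = 0
G(1) = mex{} = 0
G(2) = mex{} = 0
G(3) = mex{} = 0
G(4) = mex{} = 0
G(5) = mex{} = 0
G(6) = mex{} = 0
G(7) = mex{} = 0
G(8) = mex{0} = 1
G(9) = mex{0} = 1
G(10) = mex{0} = 1
G(11) = mex{0,0} = 1
G(12) = mex{0,0} = 1
G(13) = mex{0,0} = 1
G(14) = mex{0,0} = 1
G(15) = mex{0,0} = 1

1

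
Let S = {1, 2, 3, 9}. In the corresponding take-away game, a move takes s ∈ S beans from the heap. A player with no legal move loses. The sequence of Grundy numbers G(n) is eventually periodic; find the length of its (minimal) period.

4

n :  0  1  2  3  4  5  6  7  8  9 10 11 12 13 14
G :  0  1  2  3  0  1  2  3  0  1  2  3  0  1  2
G(n+4) = G(n) holds for n = 0,…,8 (a full window of length max(S) = 9), so the sequence is purely periodic with period 4.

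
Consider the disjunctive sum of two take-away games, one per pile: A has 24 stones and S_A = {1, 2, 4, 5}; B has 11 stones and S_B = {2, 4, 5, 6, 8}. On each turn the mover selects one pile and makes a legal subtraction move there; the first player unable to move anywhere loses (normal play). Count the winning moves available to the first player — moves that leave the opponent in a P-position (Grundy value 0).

Pile A, S = {1, 2, 4, 5}:
G(0) = 0
G(1) = mex{0} = 1
G(2) = mex{1,0} = 2
G(3) = mex{2,1} = 0
G(4) = mex{0,2,0} = 1
G(5) = mex{1,0,1,0} = 2
G(6) = mex{2,1,2,1} = 0
G(7) = mex{0,2,0,2} = 1
G(8) = mex{1,0,1,0} = 2
G(9) = mex{2,1,2,1} = 0
G(10) = mex{0,2,0,2} = 1
G(11) = mex{1,0,1,0} = 2
G(12) = mex{2,1,2,1} = 0
G(13) = mex{0,2,0,2} = 1
G(14) = mex{1,0,1,0} = 2
G(15) = mex{2,1,2,1} = 0
G(16) = mex{0,2,0,2} = 1
G(17) = mex{1,0,1,0} = 2
G(18) = mex{2,1,2,1} = 0
G(19) = mex{0,2,0,2} = 1
G(20) = mex{1,0,1,0} = 2
G(21) = mex{2,1,2,1} = 0
G(22) = mex{0,2,0,2} = 1
G(23) = mex{1,0,1,0} = 2
G(24) = mex{2,1,2,1} = 0
G_A(24) = 0.
Pile B, S = {2, 4, 5, 6, 8}:
n :  0  1  2  3  4  5  6  7  8  9 10 11
G :  0  0  1  1  2  2  3  3  4  4  0  0
G_B(11) = 0.
Combined Grundy value = 0 ⊕ 0 = 0.
A winning move leaves total XOR = 0, i.e. changes one component's Grundy value g to g ⊕ X where X is the current total.
Pile A: target g' = 0⊕0 = 0, but every legal move changes the Grundy value (mex property), so 0 moves.
Pile B: target g' = 0⊕0 = 0, but every legal move changes the Grundy value (mex property), so 0 moves.

0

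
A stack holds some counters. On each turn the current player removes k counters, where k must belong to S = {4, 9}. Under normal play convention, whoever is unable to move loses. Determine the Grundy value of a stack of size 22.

2

G(0) = 0
G(1) = mex{} = 0
G(2) = mex{} = 0
G(3) = mex{} = 0
G(4) = mex{0} = 1
G(5) = mex{0} = 1
G(6) = mex{0} = 1
G(7) = mex{0} = 1
G(8) = mex{1} = 0
G(9) = mex{1,0} = 2
G(10) = mex{1,0} = 2
G(11) = mex{1,0} = 2
G(12) = mex{0,0} = 1
G(13) = mex{2,1} = 0
G(14) = mex{2,1} = 0
G(15) = mex{2,1} = 0
G(16) = mex{1,1} = 0
G(17) = mex{0,0} = 1
G(18) = mex{0,2} = 1
G(19) = mex{0,2} = 1
G(20) = mex{0,2} = 1
G(21) = mex{1,1} = 0
G(22) = mex{1,0} = 2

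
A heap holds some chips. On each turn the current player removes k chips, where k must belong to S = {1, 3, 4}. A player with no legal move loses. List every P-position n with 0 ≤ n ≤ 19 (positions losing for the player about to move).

G(0) = 0
G(1) = mex{0} = 1
G(2) = mex{1} = 0
G(3) = mex{0,0} = 1
G(4) = mex{1,1,0} = 2
G(5) = mex{2,0,1} = 3
G(6) = mex{3,1,0} = 2
G(7) = mex{2,2,1} = 0
G(8) = mex{0,3,2} = 1
G(9) = mex{1,2,3} = 0
G(10) = mex{0,0,2} = 1
G(11) = mex{1,1,0} = 2
G(12) = mex{2,0,1} = 3
G(13) = mex{3,1,0} = 2
G(14) = mex{2,2,1} = 0
G(15) = mex{0,3,2} = 1
G(16) = mex{1,2,3} = 0
G(17) = mex{0,0,2} = 1
G(18) = mex{1,1,0} = 2
G(19) = mex{2,0,1} = 3
P-positions are exactly the n with G(n) = 0.

0, 2, 7, 9, 14, 16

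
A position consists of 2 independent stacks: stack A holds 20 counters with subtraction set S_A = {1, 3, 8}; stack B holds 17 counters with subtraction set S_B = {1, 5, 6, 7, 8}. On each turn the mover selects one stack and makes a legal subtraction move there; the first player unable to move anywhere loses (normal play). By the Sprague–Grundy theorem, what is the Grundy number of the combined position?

Stack A, S = {1, 3, 8}:
n :  0  1  2  3  4  5  6  7  8  9 10 11 12 13 14 15 16 17 18 19 20
G :  0  1  0  1  0  1  0  1  2  3  2  0  1  0  1  0  1  0  1  2  3
G_A(20) = 3.
Stack B, S = {1, 5, 6, 7, 8}:
n :  0  1  2  3  4  5  6  7  8  9 10 11 12 13 14 15 16 17
G :  0  1  0  1  0  1  2  3  2  3  2  3  4  0  1  0  1  0
G_B(17) = 0.
Combined Grundy value = 3 ⊕ 0 = 3.

3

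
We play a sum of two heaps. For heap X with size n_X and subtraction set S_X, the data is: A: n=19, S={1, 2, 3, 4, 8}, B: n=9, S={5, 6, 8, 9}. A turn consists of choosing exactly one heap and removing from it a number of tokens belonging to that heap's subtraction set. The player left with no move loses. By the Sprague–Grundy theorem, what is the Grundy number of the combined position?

Heap A, S = {1, 2, 3, 4, 8}:
n :  0  1  2  3  4  5  6  7  8  9 10 11 12 13 14 15 16 17 18 19
G :  0  1  2  3  4  0  1  2  3  4  0  1  2  3  4  0  1  2  3  4
G_A(19) = 4.
Heap B, S = {5, 6, 8, 9}:
G(0) = 0
G(1) = mex{} = 0
G(2) = mex{} = 0
G(3) = mex{} = 0
G(4) = mex{} = 0
G(5) = mex{0} = 1
G(6) = mex{0,0} = 1
G(7) = mex{0,0} = 1
G(8) = mex{0,0,0} = 1
G(9) = mex{0,0,0,0} = 1
G_B(9) = 1.
Combined Grundy value = 4 ⊕ 1 = 5.

5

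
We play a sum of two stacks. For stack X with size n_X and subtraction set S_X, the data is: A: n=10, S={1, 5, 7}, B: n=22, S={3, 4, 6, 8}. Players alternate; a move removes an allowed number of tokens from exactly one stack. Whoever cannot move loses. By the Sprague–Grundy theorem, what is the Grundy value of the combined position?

0

Stack A, S = {1, 5, 7}:
G(0) = 0
G(1) = mex{0} = 1
G(2) = mex{1} = 0
G(3) = mex{0} = 1
G(4) = mex{1} = 0
G(5) = mex{0,0} = 1
G(6) = mex{1,1} = 0
G(7) = mex{0,0,0} = 1
G(8) = mex{1,1,1} = 0
G(9) = mex{0,0,0} = 1
G(10) = mex{1,1,1} = 0
G_A(10) = 0.
Stack B, S = {3, 4, 6, 8}:
G(0) = 0
G(1) = mex{} = 0
G(2) = mex{} = 0
G(3) = mex{0} = 1
G(4) = mex{0,0} = 1
G(5) = mex{0,0} = 1
G(6) = mex{1,0,0} = 2
G(7) = mex{1,1,0} = 2
G(8) = mex{1,1,0,0} = 2
G(9) = mex{2,1,1,0} = 3
G(10) = mex{2,2,1,0} = 3
G(11) = mex{2,2,1,1} = 0
G(12) = mex{3,2,2,1} = 0
G(13) = mex{3,3,2,1} = 0
G(14) = mex{0,3,2,2} = 1
G(15) = mex{0,0,3,2} = 1
G(16) = mex{0,0,3,2} = 1
G(17) = mex{1,0,0,3} = 2
G(18) = mex{1,1,0,3} = 2
G(19) = mex{1,1,0,0} = 2
G(20) = mex{2,1,1,0} = 3
G(21) = mex{2,2,1,0} = 3
G(22) = mex{2,2,1,1} = 0
G_B(22) = 0.
Combined Grundy value = 0 ⊕ 0 = 0.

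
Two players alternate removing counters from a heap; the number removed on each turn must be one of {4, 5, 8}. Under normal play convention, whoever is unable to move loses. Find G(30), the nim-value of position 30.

1

G(0) = 0
G(1) = mex{} = 0
G(2) = mex{} = 0
G(3) = mex{} = 0
G(4) = mex{0} = 1
G(5) = mex{0,0} = 1
G(6) = mex{0,0} = 1
G(7) = mex{0,0} = 1
G(8) = mex{1,0,0} = 2
G(9) = mex{1,1,0} = 2
G(10) = mex{1,1,0} = 2
G(11) = mex{1,1,0} = 2
G(12) = mex{2,1,1} = 0
G(13) = mex{2,2,1} = 0
G(14) = mex{2,2,1} = 0
G(15) = mex{2,2,1} = 0
G(16) = mex{0,2,2} = 1
G(17) = mex{0,0,2} = 1
G(18) = mex{0,0,2} = 1
G(19) = mex{0,0,2} = 1
G(20) = mex{1,0,0} = 2
G(21) = mex{1,1,0} = 2
G(22) = mex{1,1,0} = 2
G(23) = mex{1,1,0} = 2
G(24) = mex{2,1,1} = 0
G(25) = mex{2,2,1} = 0
G(26) = mex{2,2,1} = 0
G(27) = mex{2,2,1} = 0
G(28) = mex{0,2,2} = 1
G(29) = mex{0,0,2} = 1
G(30) = mex{0,0,2} = 1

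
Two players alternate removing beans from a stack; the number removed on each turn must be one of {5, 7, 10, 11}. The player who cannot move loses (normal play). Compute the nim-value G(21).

n :  0  1  2  3  4  5  6  7  8  9 10 11 12 13 14 15 16 17 18 19 20 21
G :  0  0  0  0  0  1  1  1  1  1  2  2  2  2  2  3  0  0  0  0  0  1

1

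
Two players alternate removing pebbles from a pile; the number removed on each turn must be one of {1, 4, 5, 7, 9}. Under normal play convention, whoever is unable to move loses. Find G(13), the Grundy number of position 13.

3

n :  0  1  2  3  4  5  6  7  8  9 10 11 12 13
G :  0  1  0  1  2  3  2  3  0  1  0  1  2  3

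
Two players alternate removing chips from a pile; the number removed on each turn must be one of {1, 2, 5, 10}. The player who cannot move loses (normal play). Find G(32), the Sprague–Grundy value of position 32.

2

G(0) = 0
G(1) = mex{0} = 1
G(2) = mex{1,0} = 2
G(3) = mex{2,1} = 0
G(4) = mex{0,2} = 1
G(5) = mex{1,0,0} = 2
G(6) = mex{2,1,1} = 0
G(7) = mex{0,2,2} = 1
G(8) = mex{1,0,0} = 2
G(9) = mex{2,1,1} = 0
G(10) = mex{0,2,2,0} = 1
G(11) = mex{1,0,0,1} = 2
G(12) = mex{2,1,1,2} = 0
G(13) = mex{0,2,2,0} = 1
G(14) = mex{1,0,0,1} = 2
G(15) = mex{2,1,1,2} = 0
G(16) = mex{0,2,2,0} = 1
G(17) = mex{1,0,0,1} = 2
G(18) = mex{2,1,1,2} = 0
G(19) = mex{0,2,2,0} = 1
G(20) = mex{1,0,0,1} = 2
G(21) = mex{2,1,1,2} = 0
G(22) = mex{0,2,2,0} = 1
G(23) = mex{1,0,0,1} = 2
G(24) = mex{2,1,1,2} = 0
G(25) = mex{0,2,2,0} = 1
G(26) = mex{1,0,0,1} = 2
G(27) = mex{2,1,1,2} = 0
G(28) = mex{0,2,2,0} = 1
G(29) = mex{1,0,0,1} = 2
G(30) = mex{2,1,1,2} = 0
G(31) = mex{0,2,2,0} = 1
G(32) = mex{1,0,0,1} = 2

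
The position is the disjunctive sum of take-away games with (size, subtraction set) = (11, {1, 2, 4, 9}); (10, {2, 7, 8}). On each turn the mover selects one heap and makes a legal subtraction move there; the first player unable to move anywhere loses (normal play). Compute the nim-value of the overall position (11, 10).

Heap A, S = {1, 2, 4, 9}:
n :  0  1  2  3  4  5  6  7  8  9 10 11
G :  0  1  2  0  1  2  0  1  2  3  4  0
G_A(11) = 0.
Heap B, S = {2, 7, 8}:
n :  0  1  2  3  4  5  6  7  8  9 10
G :  0  0  1  1  0  0  1  1  2  2  0
G_B(10) = 0.
Combined Grundy value = 0 ⊕ 0 = 0.

0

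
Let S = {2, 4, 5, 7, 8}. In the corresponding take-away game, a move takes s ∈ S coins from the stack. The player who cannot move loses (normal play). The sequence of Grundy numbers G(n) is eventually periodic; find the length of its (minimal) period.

G(0) = 0
G(1) = mex{} = 0
G(2) = mex{0} = 1
G(3) = mex{0} = 1
G(4) = mex{1,0} = 2
G(5) = mex{1,0,0} = 2
G(6) = mex{2,1,0} = 3
G(7) = mex{2,1,1,0} = 3
G(8) = mex{3,2,1,0,0} = 4
G(9) = mex{3,2,2,1,0} = 4
G(10) = mex{4,3,2,1,1} = 0
G(11) = mex{4,3,3,2,1} = 0
G(12) = mex{0,4,3,2,2} = 1
G(13) = mex{0,4,4,3,2} = 1
G(14) = mex{1,0,4,3,3} = 2
G(15) = mex{1,0,0,4,3} = 2
G(16) = mex{2,1,0,4,4} = 3
G(17) = mex{2,1,1,0,4} = 3
G(18) = mex{3,2,1,0,0} = 4
G(19) = mex{3,2,2,1,0} = 4
G(20) = mex{4,3,2,1,1} = 0
G(21) = mex{4,3,3,2,1} = 0
G(n+10) = G(n) holds for n = 0,…,7 (a full window of length max(S) = 8), so the sequence is purely periodic with period 10.

10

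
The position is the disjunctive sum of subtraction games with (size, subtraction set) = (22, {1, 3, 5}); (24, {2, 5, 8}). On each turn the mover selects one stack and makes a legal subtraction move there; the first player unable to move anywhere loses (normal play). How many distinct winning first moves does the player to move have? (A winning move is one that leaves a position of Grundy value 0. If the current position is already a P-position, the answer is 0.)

0

Stack A, S = {1, 3, 5}:
n :  0  1  2  3  4  5  6  7  8  9 10 11 12 13 14 15 16 17 18 19 20 21 22
G :  0  1  0  1  0  1  0  1  0  1  0  1  0  1  0  1  0  1  0  1  0  1  0
G_A(22) = 0.
Stack B, S = {2, 5, 8}:
G(0) = 0
G(1) = mex{} = 0
G(2) = mex{0} = 1
G(3) = mex{0} = 1
G(4) = mex{1} = 0
G(5) = mex{1,0} = 2
G(6) = mex{0,0} = 1
G(7) = mex{2,1} = 0
G(8) = mex{1,1,0} = 2
G(9) = mex{0,0,0} = 1
G(10) = mex{2,2,1} = 0
G(11) = mex{1,1,1} = 0
G(12) = mex{0,0,0} = 1
G(13) = mex{0,2,2} = 1
G(14) = mex{1,1,1} = 0
G(15) = mex{1,0,0} = 2
G(16) = mex{0,0,2} = 1
G(17) = mex{2,1,1} = 0
G(18) = mex{1,1,0} = 2
G(19) = mex{0,0,0} = 1
G(20) = mex{2,2,1} = 0
G(21) = mex{1,1,1} = 0
G(22) = mex{0,0,0} = 1
G(23) = mex{0,2,2} = 1
G(24) = mex{1,1,1} = 0
G_B(24) = 0.
Combined Grundy value = 0 ⊕ 0 = 0.
A winning move leaves total XOR = 0, i.e. changes one component's Grundy value g to g ⊕ X where X is the current total.
Stack A: target g' = 0⊕0 = 0, but every legal move changes the Grundy value (mex property), so 0 moves.
Stack B: target g' = 0⊕0 = 0, but every legal move changes the Grundy value (mex property), so 0 moves.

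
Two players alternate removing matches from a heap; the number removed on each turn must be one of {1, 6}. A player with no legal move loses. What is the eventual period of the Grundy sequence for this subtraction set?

G(0) = 0
G(1) = mex{0} = 1
G(2) = mex{1} = 0
G(3) = mex{0} = 1
G(4) = mex{1} = 0
G(5) = mex{0} = 1
G(6) = mex{1,0} = 2
G(7) = mex{2,1} = 0
G(8) = mex{0,0} = 1
G(9) = mex{1,1} = 0
G(10) = mex{0,0} = 1
G(11) = mex{1,1} = 0
G(12) = mex{0,2} = 1
G(13) = mex{1,0} = 2
G(14) = mex{2,1} = 0
G(15) = mex{0,0} = 1
G(n+7) = G(n) holds for n = 0,…,5 (a full window of length max(S) = 6), so the sequence is purely periodic with period 7.

7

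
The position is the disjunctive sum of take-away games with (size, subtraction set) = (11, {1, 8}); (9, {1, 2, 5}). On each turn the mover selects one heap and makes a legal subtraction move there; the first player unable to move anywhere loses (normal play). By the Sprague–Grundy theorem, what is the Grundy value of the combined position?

Heap A, S = {1, 8}:
G(0) = 0
G(1) = mex{0} = 1
G(2) = mex{1} = 0
G(3) = mex{0} = 1
G(4) = mex{1} = 0
G(5) = mex{0} = 1
G(6) = mex{1} = 0
G(7) = mex{0} = 1
G(8) = mex{1,0} = 2
G(9) = mex{2,1} = 0
G(10) = mex{0,0} = 1
G(11) = mex{1,1} = 0
G_A(11) = 0.
Heap B, S = {1, 2, 5}:
n : 0 1 2 3 4 5 6 7 8 9
G : 0 1 2 0 1 2 0 1 2 0
G_B(9) = 0.
Combined Grundy value = 0 ⊕ 0 = 0.

0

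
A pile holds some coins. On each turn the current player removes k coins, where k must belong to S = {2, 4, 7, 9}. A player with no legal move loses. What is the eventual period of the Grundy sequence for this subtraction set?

n :  0  1  2  3  4  5  6  7  8  9 10 11 12 13 14 15 16 17 18 19 20 21 22 23
G :  0  0  1  1  2  2  0  3  1  4  2  0  0  1  1  2  2  0  3  1  4  2  0  0
G(n+11) = G(n) holds for n = 0,…,8 (a full window of length max(S) = 9), so the sequence is purely periodic with period 11.

11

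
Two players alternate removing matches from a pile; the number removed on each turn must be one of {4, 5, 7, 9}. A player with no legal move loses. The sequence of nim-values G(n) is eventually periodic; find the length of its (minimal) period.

G(0) = 0
G(1) = mex{} = 0
G(2) = mex{} = 0
G(3) = mex{} = 0
G(4) = mex{0} = 1
G(5) = mex{0,0} = 1
G(6) = mex{0,0} = 1
G(7) = mex{0,0,0} = 1
G(8) = mex{1,0,0} = 2
G(9) = mex{1,1,0,0} = 2
G(10) = mex{1,1,0,0} = 2
G(11) = mex{1,1,1,0} = 2
G(12) = mex{2,1,1,0} = 3
G(13) = mex{2,2,1,1} = 0
G(14) = mex{2,2,1,1} = 0
G(15) = mex{2,2,2,1} = 0
G(16) = mex{3,2,2,1} = 0
G(17) = mex{0,3,2,2} = 1
G(18) = mex{0,0,2,2} = 1
G(19) = mex{0,0,3,2} = 1
G(20) = mex{0,0,0,2} = 1
G(21) = mex{1,0,0,3} = 2
G(22) = mex{1,1,0,0} = 2
G(23) = mex{1,1,0,0} = 2
G(24) = mex{1,1,1,0} = 2
G(25) = mex{2,1,1,0} = 3
G(26) = mex{2,2,1,1} = 0
G(27) = mex{2,2,1,1} = 0
G(n+13) = G(n) holds for n = 0,…,8 (a full window of length max(S) = 9), so the sequence is purely periodic with period 13.

13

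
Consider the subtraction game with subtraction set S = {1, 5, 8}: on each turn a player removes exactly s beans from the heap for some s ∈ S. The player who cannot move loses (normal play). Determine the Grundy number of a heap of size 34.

G(0) = 0
G(1) = mex{0} = 1
G(2) = mex{1} = 0
G(3) = mex{0} = 1
G(4) = mex{1} = 0
G(5) = mex{0,0} = 1
G(6) = mex{1,1} = 0
G(7) = mex{0,0} = 1
G(8) = mex{1,1,0} = 2
G(9) = mex{2,0,1} = 3
G(10) = mex{3,1,0} = 2
G(11) = mex{2,0,1} = 3
G(12) = mex{3,1,0} = 2
G(13) = mex{2,2,1} = 0
G(14) = mex{0,3,0} = 1
G(15) = mex{1,2,1} = 0
G(16) = mex{0,3,2} = 1
G(17) = mex{1,2,3} = 0
G(18) = mex{0,0,2} = 1
G(19) = mex{1,1,3} = 0
G(20) = mex{0,0,2} = 1
G(21) = mex{1,1,0} = 2
G(22) = mex{2,0,1} = 3
G(23) = mex{3,1,0} = 2
G(24) = mex{2,0,1} = 3
G(25) = mex{3,1,0} = 2
G(26) = mex{2,2,1} = 0
G(27) = mex{0,3,0} = 1
G(28) = mex{1,2,1} = 0
G(29) = mex{0,3,2} = 1
G(30) = mex{1,2,3} = 0
G(31) = mex{0,0,2} = 1
G(32) = mex{1,1,3} = 0
G(33) = mex{0,0,2} = 1
G(34) = mex{1,1,0} = 2

2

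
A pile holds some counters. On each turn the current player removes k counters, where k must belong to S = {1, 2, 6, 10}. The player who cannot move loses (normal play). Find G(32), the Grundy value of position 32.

n :  0  1  2  3  4  5  6  7  8  9 10 11 12 13 14 15 16 17 18 19 20 21 22 23 24 25 26 27 28 29 30 31 32
G :  0  1  2  0  1  2  3  0  1  2  3  0  1  2  0  1  2  3  0  1  2  3  0  1  2  0  1  2  3  0  1  2  3

3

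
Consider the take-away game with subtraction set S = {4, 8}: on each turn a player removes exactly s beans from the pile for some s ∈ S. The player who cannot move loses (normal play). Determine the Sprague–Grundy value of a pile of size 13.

G(0) = 0
G(1) = mex{} = 0
G(2) = mex{} = 0
G(3) = mex{} = 0
G(4) = mex{0} = 1
G(5) = mex{0} = 1
G(6) = mex{0} = 1
G(7) = mex{0} = 1
G(8) = mex{1,0} = 2
G(9) = mex{1,0} = 2
G(10) = mex{1,0} = 2
G(11) = mex{1,0} = 2
G(12) = mex{2,1} = 0
G(13) = mex{2,1} = 0

0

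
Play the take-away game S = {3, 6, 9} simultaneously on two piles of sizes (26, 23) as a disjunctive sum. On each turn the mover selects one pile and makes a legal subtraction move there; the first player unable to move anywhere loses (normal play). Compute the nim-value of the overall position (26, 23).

3

All piles use S = {3, 6, 9}:
G(0) = 0
G(1) = mex{} = 0
G(2) = mex{} = 0
G(3) = mex{0} = 1
G(4) = mex{0} = 1
G(5) = mex{0} = 1
G(6) = mex{1,0} = 2
G(7) = mex{1,0} = 2
G(8) = mex{1,0} = 2
G(9) = mex{2,1,0} = 3
G(10) = mex{2,1,0} = 3
G(11) = mex{2,1,0} = 3
G(12) = mex{3,2,1} = 0
G(13) = mex{3,2,1} = 0
G(14) = mex{3,2,1} = 0
G(15) = mex{0,3,2} = 1
G(16) = mex{0,3,2} = 1
G(17) = mex{0,3,2} = 1
G(18) = mex{1,0,3} = 2
G(19) = mex{1,0,3} = 2
G(20) = mex{1,0,3} = 2
G(21) = mex{2,1,0} = 3
G(22) = mex{2,1,0} = 3
G(23) = mex{2,1,0} = 3
G(24) = mex{3,2,1} = 0
G(25) = mex{3,2,1} = 0
G(26) = mex{3,2,1} = 0
Pile A: G(26) = 0.
Pile B: G(23) = 3.
Combined Grundy value = 0 ⊕ 3 = 3.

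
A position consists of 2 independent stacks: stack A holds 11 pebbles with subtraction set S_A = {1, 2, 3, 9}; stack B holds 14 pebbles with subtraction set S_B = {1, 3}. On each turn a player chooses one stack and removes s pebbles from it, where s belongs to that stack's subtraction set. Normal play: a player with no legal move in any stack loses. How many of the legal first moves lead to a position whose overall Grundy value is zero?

Stack A, S = {1, 2, 3, 9}:
G(0) = 0
G(1) = mex{0} = 1
G(2) = mex{1,0} = 2
G(3) = mex{2,1,0} = 3
G(4) = mex{3,2,1} = 0
G(5) = mex{0,3,2} = 1
G(6) = mex{1,0,3} = 2
G(7) = mex{2,1,0} = 3
G(8) = mex{3,2,1} = 0
G(9) = mex{0,3,2,0} = 1
G(10) = mex{1,0,3,1} = 2
G(11) = mex{2,1,0,2} = 3
G_A(11) = 3.
Stack B, S = {1, 3}:
n :  0  1  2  3  4  5  6  7  8  9 10 11 12 13 14
G :  0  1  0  1  0  1  0  1  0  1  0  1  0  1  0
G_B(14) = 0.
Combined Grundy value = 3 ⊕ 0 = 3.
A winning move leaves total XOR = 0, i.e. changes one component's Grundy value g to g ⊕ X where X is the current total.
Stack A: need g' = 3⊕3 = 0. Options: 11−1→G=2, 11−2→G=1, 11−3→G=0, 11−9→G=2. Hits: 1.
Stack B: need g' = 0⊕3 = 3. Options: 14−1→G=1, 14−3→G=1. Hits: 0.

1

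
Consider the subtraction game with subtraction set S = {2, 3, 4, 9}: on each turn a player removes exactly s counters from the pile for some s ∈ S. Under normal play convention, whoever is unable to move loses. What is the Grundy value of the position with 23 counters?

2

n :  0  1  2  3  4  5  6  7  8  9 10 11 12 13 14 15 16 17 18 19 20 21 22 23
G :  0  0  1  1  2  2  0  0  1  1  2  2  0  0  1  1  2  2  0  0  1  1  2  2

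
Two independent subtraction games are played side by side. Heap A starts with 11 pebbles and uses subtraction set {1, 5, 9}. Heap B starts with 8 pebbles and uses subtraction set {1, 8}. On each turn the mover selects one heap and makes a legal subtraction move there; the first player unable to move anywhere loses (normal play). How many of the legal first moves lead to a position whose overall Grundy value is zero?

1

Heap A, S = {1, 5, 9}:
n :  0  1  2  3  4  5  6  7  8  9 10 11
G :  0  1  0  1  0  1  0  1  0  1  0  1
G_A(11) = 1.
Heap B, S = {1, 8}:
n : 0 1 2 3 4 5 6 7 8
G : 0 1 0 1 0 1 0 1 2
G_B(8) = 2.
Combined Grundy value = 1 ⊕ 2 = 3.
A winning move leaves total XOR = 0, i.e. changes one component's Grundy value g to g ⊕ X where X is the current total.
Heap A: need g' = 1⊕3 = 2. Options: 11−1→G=0, 11−5→G=0, 11−9→G=0. Hits: 0.
Heap B: need g' = 2⊕3 = 1. Options: 8−1→G=1, 8−8→G=0. Hits: 1.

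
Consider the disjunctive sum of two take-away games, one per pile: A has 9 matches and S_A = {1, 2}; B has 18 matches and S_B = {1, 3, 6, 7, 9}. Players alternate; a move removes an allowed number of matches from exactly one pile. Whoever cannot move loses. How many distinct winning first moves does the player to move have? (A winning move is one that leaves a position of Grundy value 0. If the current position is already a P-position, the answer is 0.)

2

Pile A, S = {1, 2}:
G(0) = 0
G(1) = mex{0} = 1
G(2) = mex{1,0} = 2
G(3) = mex{2,1} = 0
G(4) = mex{0,2} = 1
G(5) = mex{1,0} = 2
G(6) = mex{2,1} = 0
G(7) = mex{0,2} = 1
G(8) = mex{1,0} = 2
G(9) = mex{2,1} = 0
G_A(9) = 0.
Pile B, S = {1, 3, 6, 7, 9}:
n :  0  1  2  3  4  5  6  7  8  9 10 11 12 13 14 15 16 17 18
G :  0  1  0  1  0  1  2  3  2  3  2  3  0  1  0  1  0  1  2
G_B(18) = 2.
Combined Grundy value = 0 ⊕ 2 = 2.
A winning move leaves total XOR = 0, i.e. changes one component's Grundy value g to g ⊕ X where X is the current total.
Pile A: need g' = 0⊕2 = 2. Options: 9−1→G=2, 9−2→G=1. Hits: 1.
Pile B: need g' = 2⊕2 = 0. Options: 18−1→G=1, 18−3→G=1, 18−6→G=0, 18−7→G=3, 18−9→G=3. Hits: 1.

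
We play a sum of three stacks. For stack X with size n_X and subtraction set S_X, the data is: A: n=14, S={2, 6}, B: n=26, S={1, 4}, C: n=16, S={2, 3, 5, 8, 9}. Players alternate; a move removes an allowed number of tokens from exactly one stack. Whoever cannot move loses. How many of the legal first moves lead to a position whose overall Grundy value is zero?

Stack A, S = {2, 6}:
G(0) = 0
G(1) = mex{} = 0
G(2) = mex{0} = 1
G(3) = mex{0} = 1
G(4) = mex{1} = 0
G(5) = mex{1} = 0
G(6) = mex{0,0} = 1
G(7) = mex{0,0} = 1
G(8) = mex{1,1} = 0
G(9) = mex{1,1} = 0
G(10) = mex{0,0} = 1
G(11) = mex{0,0} = 1
G(12) = mex{1,1} = 0
G(13) = mex{1,1} = 0
G(14) = mex{0,0} = 1
G_A(14) = 1.
Stack B, S = {1, 4}:
n :  0  1  2  3  4  5  6  7  8  9 10 11 12 13 14 15 16 17 18 19 20 21 22 23 24 25 26
G :  0  1  0  1  2  0  1  0  1  2  0  1  0  1  2  0  1  0  1  2  0  1  0  1  2  0  1
G_B(26) = 1.
Stack C, S = {2, 3, 5, 8, 9}:
G(0) = 0
G(1) = mex{} = 0
G(2) = mex{0} = 1
G(3) = mex{0,0} = 1
G(4) = mex{1,0} = 2
G(5) = mex{1,1,0} = 2
G(6) = mex{2,1,0} = 3
G(7) = mex{2,2,1} = 0
G(8) = mex{3,2,1,0} = 4
G(9) = mex{0,3,2,0,0} = 1
G(10) = mex{4,0,2,1,0} = 3
G(11) = mex{1,4,3,1,1} = 0
G(12) = mex{3,1,0,2,1} = 4
G(13) = mex{0,3,4,2,2} = 1
G(14) = mex{4,0,1,3,2} = 5
G(15) = mex{1,4,3,0,3} = 2
G(16) = mex{5,1,0,4,0} = 2
G_C(16) = 2.
Combined Grundy value = 1 ⊕ 1 ⊕ 2 = 2.
A winning move leaves total XOR = 0, i.e. changes one component's Grundy value g to g ⊕ X where X is the current total.
Stack A: need g' = 1⊕2 = 3. Options: 14−2→G=0, 14−6→G=0. Hits: 0.
Stack B: need g' = 1⊕2 = 3. Options: 26−1→G=0, 26−4→G=0. Hits: 0.
Stack C: need g' = 2⊕2 = 0. Options: 16−2→G=5, 16−3→G=1, 16−5→G=0, 16−8→G=4, 16−9→G=0. Hits: 2.

2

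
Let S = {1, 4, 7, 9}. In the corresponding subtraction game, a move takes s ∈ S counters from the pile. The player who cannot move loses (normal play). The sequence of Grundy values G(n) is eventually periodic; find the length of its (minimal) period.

8

n :  0  1  2  3  4  5  6  7  8  9 10 11 12 13 14 15 16 17 18
G :  0  1  0  1  2  0  1  2  0  1  0  1  2  0  1  2  0  1  0
G(n+8) = G(n) holds for n = 0,…,8 (a full window of length max(S) = 9), so the sequence is purely periodic with period 8.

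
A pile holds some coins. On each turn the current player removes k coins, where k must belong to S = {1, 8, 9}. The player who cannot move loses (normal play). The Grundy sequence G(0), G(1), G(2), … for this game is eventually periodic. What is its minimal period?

n :  0  1  2  3  4  5  6  7  8  9 10 11 12 13 14 15 16 17 18 19 20 21 22 23 24 25 26 27 28 29 30 31 32 33
G :  0  1  0  1  0  1  0  1  2  3  2  3  2  3  2  3  0  1  0  1  0  1  0  1  2  3  2  3  2  3  2  3  0  1
G(n+16) = G(n) holds for n = 0,…,8 (a full window of length max(S) = 9), so the sequence is purely periodic with period 16.

16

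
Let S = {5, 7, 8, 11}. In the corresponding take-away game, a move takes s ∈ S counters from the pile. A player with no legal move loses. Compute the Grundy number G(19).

G(0) = 0
G(1) = mex{} = 0
G(2) = mex{} = 0
G(3) = mex{} = 0
G(4) = mex{} = 0
G(5) = mex{0} = 1
G(6) = mex{0} = 1
G(7) = mex{0,0} = 1
G(8) = mex{0,0,0} = 1
G(9) = mex{0,0,0} = 1
G(10) = mex{1,0,0} = 2
G(11) = mex{1,0,0,0} = 2
G(12) = mex{1,1,0,0} = 2
G(13) = mex{1,1,1,0} = 2
G(14) = mex{1,1,1,0} = 2
G(15) = mex{2,1,1,0} = 3
G(16) = mex{2,1,1,1} = 0
G(17) = mex{2,2,1,1} = 0
G(18) = mex{2,2,2,1} = 0
G(19) = mex{2,2,2,1} = 0

0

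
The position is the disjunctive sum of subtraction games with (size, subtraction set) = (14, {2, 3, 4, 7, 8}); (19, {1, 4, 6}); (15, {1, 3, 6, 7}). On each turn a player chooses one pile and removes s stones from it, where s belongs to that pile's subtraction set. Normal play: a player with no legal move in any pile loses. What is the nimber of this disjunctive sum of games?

Pile A, S = {2, 3, 4, 7, 8}:
G(0) = 0
G(1) = mex{} = 0
G(2) = mex{0} = 1
G(3) = mex{0,0} = 1
G(4) = mex{1,0,0} = 2
G(5) = mex{1,1,0} = 2
G(6) = mex{2,1,1} = 0
G(7) = mex{2,2,1,0} = 3
G(8) = mex{0,2,2,0,0} = 1
G(9) = mex{3,0,2,1,0} = 4
G(10) = mex{1,3,0,1,1} = 2
G(11) = mex{4,1,3,2,1} = 0
G(12) = mex{2,4,1,2,2} = 0
G(13) = mex{0,2,4,0,2} = 1
G(14) = mex{0,0,2,3,0} = 1
G_A(14) = 1.
Pile B, S = {1, 4, 6}:
G(0) = 0
G(1) = mex{0} = 1
G(2) = mex{1} = 0
G(3) = mex{0} = 1
G(4) = mex{1,0} = 2
G(5) = mex{2,1} = 0
G(6) = mex{0,0,0} = 1
G(7) = mex{1,1,1} = 0
G(8) = mex{0,2,0} = 1
G(9) = mex{1,0,1} = 2
G(10) = mex{2,1,2} = 0
G(11) = mex{0,0,0} = 1
G(12) = mex{1,1,1} = 0
G(13) = mex{0,2,0} = 1
G(14) = mex{1,0,1} = 2
G(15) = mex{2,1,2} = 0
G(16) = mex{0,0,0} = 1
G(17) = mex{1,1,1} = 0
G(18) = mex{0,2,0} = 1
G(19) = mex{1,0,1} = 2
G_B(19) = 2.
Pile C, S = {1, 3, 6, 7}:
G(0) = 0
G(1) = mex{0} = 1
G(2) = mex{1} = 0
G(3) = mex{0,0} = 1
G(4) = mex{1,1} = 0
G(5) = mex{0,0} = 1
G(6) = mex{1,1,0} = 2
G(7) = mex{2,0,1,0} = 3
G(8) = mex{3,1,0,1} = 2
G(9) = mex{2,2,1,0} = 3
G(10) = mex{3,3,0,1} = 2
G(11) = mex{2,2,1,0} = 3
G(12) = mex{3,3,2,1} = 0
G(13) = mex{0,2,3,2} = 1
G(14) = mex{1,3,2,3} = 0
G(15) = mex{0,0,3,2} = 1
G_C(15) = 1.
Combined Grundy value = 1 ⊕ 2 ⊕ 1 = 2.

2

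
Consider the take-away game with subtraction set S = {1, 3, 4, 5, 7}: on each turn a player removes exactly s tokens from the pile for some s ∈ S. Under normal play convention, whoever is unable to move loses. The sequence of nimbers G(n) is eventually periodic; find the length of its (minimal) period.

G(0) = 0
G(1) = mex{0} = 1
G(2) = mex{1} = 0
G(3) = mex{0,0} = 1
G(4) = mex{1,1,0} = 2
G(5) = mex{2,0,1,0} = 3
G(6) = mex{3,1,0,1} = 2
G(7) = mex{2,2,1,0,0} = 3
G(8) = mex{3,3,2,1,1} = 0
G(9) = mex{0,2,3,2,0} = 1
G(10) = mex{1,3,2,3,1} = 0
G(11) = mex{0,0,3,2,2} = 1
G(12) = mex{1,1,0,3,3} = 2
G(13) = mex{2,0,1,0,2} = 3
G(14) = mex{3,1,0,1,3} = 2
G(15) = mex{2,2,1,0,0} = 3
G(16) = mex{3,3,2,1,1} = 0
G(17) = mex{0,2,3,2,0} = 1
G(n+8) = G(n) holds for n = 0,…,6 (a full window of length max(S) = 7), so the sequence is purely periodic with period 8.

8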